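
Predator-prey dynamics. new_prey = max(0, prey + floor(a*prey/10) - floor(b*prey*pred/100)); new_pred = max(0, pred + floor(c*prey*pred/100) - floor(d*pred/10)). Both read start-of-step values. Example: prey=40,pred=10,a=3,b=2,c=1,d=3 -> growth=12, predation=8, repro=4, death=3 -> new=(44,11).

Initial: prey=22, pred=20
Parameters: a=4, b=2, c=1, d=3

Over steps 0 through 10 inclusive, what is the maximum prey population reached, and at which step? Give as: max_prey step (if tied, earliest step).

Answer: 48 10

Derivation:
Step 1: prey: 22+8-8=22; pred: 20+4-6=18
Step 2: prey: 22+8-7=23; pred: 18+3-5=16
Step 3: prey: 23+9-7=25; pred: 16+3-4=15
Step 4: prey: 25+10-7=28; pred: 15+3-4=14
Step 5: prey: 28+11-7=32; pred: 14+3-4=13
Step 6: prey: 32+12-8=36; pred: 13+4-3=14
Step 7: prey: 36+14-10=40; pred: 14+5-4=15
Step 8: prey: 40+16-12=44; pred: 15+6-4=17
Step 9: prey: 44+17-14=47; pred: 17+7-5=19
Step 10: prey: 47+18-17=48; pred: 19+8-5=22
Max prey = 48 at step 10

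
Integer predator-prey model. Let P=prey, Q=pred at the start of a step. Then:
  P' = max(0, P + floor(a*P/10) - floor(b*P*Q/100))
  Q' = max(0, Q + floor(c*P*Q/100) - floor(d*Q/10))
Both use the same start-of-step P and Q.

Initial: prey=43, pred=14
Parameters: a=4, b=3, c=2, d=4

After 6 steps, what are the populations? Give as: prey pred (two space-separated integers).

Step 1: prey: 43+17-18=42; pred: 14+12-5=21
Step 2: prey: 42+16-26=32; pred: 21+17-8=30
Step 3: prey: 32+12-28=16; pred: 30+19-12=37
Step 4: prey: 16+6-17=5; pred: 37+11-14=34
Step 5: prey: 5+2-5=2; pred: 34+3-13=24
Step 6: prey: 2+0-1=1; pred: 24+0-9=15

Answer: 1 15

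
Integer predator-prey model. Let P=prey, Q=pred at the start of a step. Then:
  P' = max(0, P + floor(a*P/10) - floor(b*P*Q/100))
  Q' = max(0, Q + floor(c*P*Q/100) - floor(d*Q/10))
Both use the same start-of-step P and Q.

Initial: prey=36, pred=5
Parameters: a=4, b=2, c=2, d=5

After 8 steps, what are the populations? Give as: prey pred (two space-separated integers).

Answer: 0 52

Derivation:
Step 1: prey: 36+14-3=47; pred: 5+3-2=6
Step 2: prey: 47+18-5=60; pred: 6+5-3=8
Step 3: prey: 60+24-9=75; pred: 8+9-4=13
Step 4: prey: 75+30-19=86; pred: 13+19-6=26
Step 5: prey: 86+34-44=76; pred: 26+44-13=57
Step 6: prey: 76+30-86=20; pred: 57+86-28=115
Step 7: prey: 20+8-46=0; pred: 115+46-57=104
Step 8: prey: 0+0-0=0; pred: 104+0-52=52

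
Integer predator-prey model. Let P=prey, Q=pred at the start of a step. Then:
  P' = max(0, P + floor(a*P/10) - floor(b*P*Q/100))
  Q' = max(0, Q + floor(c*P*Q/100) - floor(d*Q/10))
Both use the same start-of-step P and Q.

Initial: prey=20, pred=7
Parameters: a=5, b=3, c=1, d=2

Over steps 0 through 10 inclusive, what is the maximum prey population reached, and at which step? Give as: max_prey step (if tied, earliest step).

Answer: 76 6

Derivation:
Step 1: prey: 20+10-4=26; pred: 7+1-1=7
Step 2: prey: 26+13-5=34; pred: 7+1-1=7
Step 3: prey: 34+17-7=44; pred: 7+2-1=8
Step 4: prey: 44+22-10=56; pred: 8+3-1=10
Step 5: prey: 56+28-16=68; pred: 10+5-2=13
Step 6: prey: 68+34-26=76; pred: 13+8-2=19
Step 7: prey: 76+38-43=71; pred: 19+14-3=30
Step 8: prey: 71+35-63=43; pred: 30+21-6=45
Step 9: prey: 43+21-58=6; pred: 45+19-9=55
Step 10: prey: 6+3-9=0; pred: 55+3-11=47
Max prey = 76 at step 6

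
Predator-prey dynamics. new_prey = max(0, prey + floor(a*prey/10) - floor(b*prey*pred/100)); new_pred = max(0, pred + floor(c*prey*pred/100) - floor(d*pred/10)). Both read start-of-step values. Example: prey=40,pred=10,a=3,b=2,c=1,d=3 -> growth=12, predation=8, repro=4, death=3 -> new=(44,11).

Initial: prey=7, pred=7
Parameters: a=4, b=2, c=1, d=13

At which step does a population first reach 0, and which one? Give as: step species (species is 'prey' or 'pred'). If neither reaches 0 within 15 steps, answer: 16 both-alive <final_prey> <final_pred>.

Step 1: prey: 7+2-0=9; pred: 7+0-9=0
First extinction: pred at step 1

Answer: 1 pred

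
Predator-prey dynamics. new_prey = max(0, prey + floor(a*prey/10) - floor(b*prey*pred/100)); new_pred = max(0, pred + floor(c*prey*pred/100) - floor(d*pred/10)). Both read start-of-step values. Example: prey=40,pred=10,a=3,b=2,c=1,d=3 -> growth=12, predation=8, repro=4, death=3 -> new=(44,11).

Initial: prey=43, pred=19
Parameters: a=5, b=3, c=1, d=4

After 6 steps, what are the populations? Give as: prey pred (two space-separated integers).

Answer: 31 14

Derivation:
Step 1: prey: 43+21-24=40; pred: 19+8-7=20
Step 2: prey: 40+20-24=36; pred: 20+8-8=20
Step 3: prey: 36+18-21=33; pred: 20+7-8=19
Step 4: prey: 33+16-18=31; pred: 19+6-7=18
Step 5: prey: 31+15-16=30; pred: 18+5-7=16
Step 6: prey: 30+15-14=31; pred: 16+4-6=14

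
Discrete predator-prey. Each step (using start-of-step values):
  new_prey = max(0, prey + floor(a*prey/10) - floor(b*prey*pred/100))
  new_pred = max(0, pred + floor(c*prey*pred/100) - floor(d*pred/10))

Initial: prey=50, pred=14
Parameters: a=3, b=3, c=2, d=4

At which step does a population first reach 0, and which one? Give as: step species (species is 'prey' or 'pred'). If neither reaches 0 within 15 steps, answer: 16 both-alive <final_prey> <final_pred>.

Answer: 16 both-alive 1 2

Derivation:
Step 1: prey: 50+15-21=44; pred: 14+14-5=23
Step 2: prey: 44+13-30=27; pred: 23+20-9=34
Step 3: prey: 27+8-27=8; pred: 34+18-13=39
Step 4: prey: 8+2-9=1; pred: 39+6-15=30
Step 5: prey: 1+0-0=1; pred: 30+0-12=18
Step 6: prey: 1+0-0=1; pred: 18+0-7=11
Step 7: prey: 1+0-0=1; pred: 11+0-4=7
Step 8: prey: 1+0-0=1; pred: 7+0-2=5
Step 9: prey: 1+0-0=1; pred: 5+0-2=3
Step 10: prey: 1+0-0=1; pred: 3+0-1=2
Step 11: prey: 1+0-0=1; pred: 2+0-0=2
Steps 12-15: state stable at prey=1, pred=2 (no change)
No extinction within 15 steps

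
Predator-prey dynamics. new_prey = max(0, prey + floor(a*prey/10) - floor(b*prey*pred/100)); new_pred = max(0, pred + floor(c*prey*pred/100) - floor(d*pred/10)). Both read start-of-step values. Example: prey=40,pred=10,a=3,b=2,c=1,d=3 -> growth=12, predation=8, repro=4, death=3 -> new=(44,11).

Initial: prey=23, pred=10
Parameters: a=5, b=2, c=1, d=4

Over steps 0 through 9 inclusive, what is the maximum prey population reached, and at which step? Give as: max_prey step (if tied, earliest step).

Step 1: prey: 23+11-4=30; pred: 10+2-4=8
Step 2: prey: 30+15-4=41; pred: 8+2-3=7
Step 3: prey: 41+20-5=56; pred: 7+2-2=7
Step 4: prey: 56+28-7=77; pred: 7+3-2=8
Step 5: prey: 77+38-12=103; pred: 8+6-3=11
Step 6: prey: 103+51-22=132; pred: 11+11-4=18
Step 7: prey: 132+66-47=151; pred: 18+23-7=34
Step 8: prey: 151+75-102=124; pred: 34+51-13=72
Step 9: prey: 124+62-178=8; pred: 72+89-28=133
Max prey = 151 at step 7

Answer: 151 7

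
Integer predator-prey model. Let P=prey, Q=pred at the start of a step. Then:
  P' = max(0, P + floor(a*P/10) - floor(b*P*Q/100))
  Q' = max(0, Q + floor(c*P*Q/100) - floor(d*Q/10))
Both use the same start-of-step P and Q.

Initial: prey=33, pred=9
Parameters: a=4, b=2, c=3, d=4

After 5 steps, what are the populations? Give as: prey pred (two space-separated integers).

Answer: 0 100

Derivation:
Step 1: prey: 33+13-5=41; pred: 9+8-3=14
Step 2: prey: 41+16-11=46; pred: 14+17-5=26
Step 3: prey: 46+18-23=41; pred: 26+35-10=51
Step 4: prey: 41+16-41=16; pred: 51+62-20=93
Step 5: prey: 16+6-29=0; pred: 93+44-37=100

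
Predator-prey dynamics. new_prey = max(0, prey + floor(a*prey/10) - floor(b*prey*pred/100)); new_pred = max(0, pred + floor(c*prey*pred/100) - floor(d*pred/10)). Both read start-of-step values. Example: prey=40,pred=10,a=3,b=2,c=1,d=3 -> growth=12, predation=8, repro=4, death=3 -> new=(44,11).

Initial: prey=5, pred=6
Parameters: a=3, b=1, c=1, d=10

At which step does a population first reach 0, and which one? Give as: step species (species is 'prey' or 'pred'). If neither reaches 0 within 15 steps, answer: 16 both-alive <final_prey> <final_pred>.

Step 1: prey: 5+1-0=6; pred: 6+0-6=0
First extinction: pred at step 1

Answer: 1 pred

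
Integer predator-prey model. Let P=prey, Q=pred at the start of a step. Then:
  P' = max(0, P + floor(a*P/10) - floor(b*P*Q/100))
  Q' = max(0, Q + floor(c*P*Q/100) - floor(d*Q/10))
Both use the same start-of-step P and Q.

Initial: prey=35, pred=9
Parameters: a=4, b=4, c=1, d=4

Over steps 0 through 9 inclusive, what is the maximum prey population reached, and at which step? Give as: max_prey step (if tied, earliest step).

Step 1: prey: 35+14-12=37; pred: 9+3-3=9
Step 2: prey: 37+14-13=38; pred: 9+3-3=9
Step 3: prey: 38+15-13=40; pred: 9+3-3=9
Step 4: prey: 40+16-14=42; pred: 9+3-3=9
Step 5: prey: 42+16-15=43; pred: 9+3-3=9
Step 6: prey: 43+17-15=45; pred: 9+3-3=9
Step 7: prey: 45+18-16=47; pred: 9+4-3=10
Step 8: prey: 47+18-18=47; pred: 10+4-4=10
Step 9: prey: 47+18-18=47; pred: 10+4-4=10
Max prey = 47 at step 7

Answer: 47 7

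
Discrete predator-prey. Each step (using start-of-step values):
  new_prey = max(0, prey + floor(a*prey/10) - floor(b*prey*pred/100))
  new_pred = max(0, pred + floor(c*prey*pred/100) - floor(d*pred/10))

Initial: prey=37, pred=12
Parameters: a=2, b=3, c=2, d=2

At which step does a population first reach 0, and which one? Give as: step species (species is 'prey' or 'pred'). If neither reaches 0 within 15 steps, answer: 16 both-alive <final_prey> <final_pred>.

Step 1: prey: 37+7-13=31; pred: 12+8-2=18
Step 2: prey: 31+6-16=21; pred: 18+11-3=26
Step 3: prey: 21+4-16=9; pred: 26+10-5=31
Step 4: prey: 9+1-8=2; pred: 31+5-6=30
Step 5: prey: 2+0-1=1; pred: 30+1-6=25
Step 6: prey: 1+0-0=1; pred: 25+0-5=20
Step 7: prey: 1+0-0=1; pred: 20+0-4=16
Step 8: prey: 1+0-0=1; pred: 16+0-3=13
Step 9: prey: 1+0-0=1; pred: 13+0-2=11
Step 10: prey: 1+0-0=1; pred: 11+0-2=9
Step 11: prey: 1+0-0=1; pred: 9+0-1=8
Step 12: prey: 1+0-0=1; pred: 8+0-1=7
Step 13: prey: 1+0-0=1; pred: 7+0-1=6
Step 14: prey: 1+0-0=1; pred: 6+0-1=5
Step 15: prey: 1+0-0=1; pred: 5+0-1=4
No extinction within 15 steps

Answer: 16 both-alive 1 4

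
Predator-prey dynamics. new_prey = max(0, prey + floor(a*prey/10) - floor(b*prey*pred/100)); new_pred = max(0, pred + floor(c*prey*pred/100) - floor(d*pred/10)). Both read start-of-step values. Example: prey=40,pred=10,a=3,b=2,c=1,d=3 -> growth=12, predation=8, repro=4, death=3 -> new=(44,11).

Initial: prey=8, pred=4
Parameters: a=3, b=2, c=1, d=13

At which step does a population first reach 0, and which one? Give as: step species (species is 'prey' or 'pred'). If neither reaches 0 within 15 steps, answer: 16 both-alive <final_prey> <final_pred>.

Answer: 1 pred

Derivation:
Step 1: prey: 8+2-0=10; pred: 4+0-5=0
First extinction: pred at step 1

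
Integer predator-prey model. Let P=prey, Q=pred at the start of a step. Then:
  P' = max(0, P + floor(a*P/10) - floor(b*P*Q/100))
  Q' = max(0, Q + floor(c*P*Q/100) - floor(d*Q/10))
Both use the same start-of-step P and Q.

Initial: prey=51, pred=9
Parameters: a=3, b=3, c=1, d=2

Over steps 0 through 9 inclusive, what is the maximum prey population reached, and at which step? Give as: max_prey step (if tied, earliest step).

Step 1: prey: 51+15-13=53; pred: 9+4-1=12
Step 2: prey: 53+15-19=49; pred: 12+6-2=16
Step 3: prey: 49+14-23=40; pred: 16+7-3=20
Step 4: prey: 40+12-24=28; pred: 20+8-4=24
Step 5: prey: 28+8-20=16; pred: 24+6-4=26
Step 6: prey: 16+4-12=8; pred: 26+4-5=25
Step 7: prey: 8+2-6=4; pred: 25+2-5=22
Step 8: prey: 4+1-2=3; pred: 22+0-4=18
Step 9: prey: 3+0-1=2; pred: 18+0-3=15
Max prey = 53 at step 1

Answer: 53 1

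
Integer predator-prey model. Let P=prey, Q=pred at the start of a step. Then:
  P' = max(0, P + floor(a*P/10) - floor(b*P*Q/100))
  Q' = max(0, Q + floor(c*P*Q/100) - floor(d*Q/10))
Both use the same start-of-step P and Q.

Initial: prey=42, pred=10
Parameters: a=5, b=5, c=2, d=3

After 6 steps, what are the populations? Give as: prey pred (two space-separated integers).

Step 1: prey: 42+21-21=42; pred: 10+8-3=15
Step 2: prey: 42+21-31=32; pred: 15+12-4=23
Step 3: prey: 32+16-36=12; pred: 23+14-6=31
Step 4: prey: 12+6-18=0; pred: 31+7-9=29
Step 5: prey: 0+0-0=0; pred: 29+0-8=21
Step 6: prey: 0+0-0=0; pred: 21+0-6=15

Answer: 0 15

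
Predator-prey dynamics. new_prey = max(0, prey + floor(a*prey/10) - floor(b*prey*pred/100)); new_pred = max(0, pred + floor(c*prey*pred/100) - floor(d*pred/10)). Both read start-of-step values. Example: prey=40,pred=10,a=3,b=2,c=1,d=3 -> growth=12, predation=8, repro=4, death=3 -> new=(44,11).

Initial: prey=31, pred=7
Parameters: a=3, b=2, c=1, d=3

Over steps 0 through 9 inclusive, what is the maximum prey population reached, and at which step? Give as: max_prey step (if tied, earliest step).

Answer: 74 7

Derivation:
Step 1: prey: 31+9-4=36; pred: 7+2-2=7
Step 2: prey: 36+10-5=41; pred: 7+2-2=7
Step 3: prey: 41+12-5=48; pred: 7+2-2=7
Step 4: prey: 48+14-6=56; pred: 7+3-2=8
Step 5: prey: 56+16-8=64; pred: 8+4-2=10
Step 6: prey: 64+19-12=71; pred: 10+6-3=13
Step 7: prey: 71+21-18=74; pred: 13+9-3=19
Step 8: prey: 74+22-28=68; pred: 19+14-5=28
Step 9: prey: 68+20-38=50; pred: 28+19-8=39
Max prey = 74 at step 7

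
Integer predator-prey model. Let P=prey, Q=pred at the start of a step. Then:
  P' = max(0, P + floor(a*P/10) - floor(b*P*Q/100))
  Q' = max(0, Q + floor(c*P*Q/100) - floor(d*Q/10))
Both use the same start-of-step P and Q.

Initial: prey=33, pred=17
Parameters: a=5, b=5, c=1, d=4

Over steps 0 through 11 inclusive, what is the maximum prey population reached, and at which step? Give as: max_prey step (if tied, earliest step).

Step 1: prey: 33+16-28=21; pred: 17+5-6=16
Step 2: prey: 21+10-16=15; pred: 16+3-6=13
Step 3: prey: 15+7-9=13; pred: 13+1-5=9
Step 4: prey: 13+6-5=14; pred: 9+1-3=7
Step 5: prey: 14+7-4=17; pred: 7+0-2=5
Step 6: prey: 17+8-4=21; pred: 5+0-2=3
Step 7: prey: 21+10-3=28; pred: 3+0-1=2
Step 8: prey: 28+14-2=40; pred: 2+0-0=2
Step 9: prey: 40+20-4=56; pred: 2+0-0=2
Step 10: prey: 56+28-5=79; pred: 2+1-0=3
Step 11: prey: 79+39-11=107; pred: 3+2-1=4
Max prey = 107 at step 11

Answer: 107 11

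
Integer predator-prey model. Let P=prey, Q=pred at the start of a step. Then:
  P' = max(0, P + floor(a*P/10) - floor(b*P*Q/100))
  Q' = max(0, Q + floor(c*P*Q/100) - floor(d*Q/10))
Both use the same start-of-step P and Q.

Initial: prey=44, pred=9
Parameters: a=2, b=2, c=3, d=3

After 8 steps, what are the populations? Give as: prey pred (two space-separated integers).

Step 1: prey: 44+8-7=45; pred: 9+11-2=18
Step 2: prey: 45+9-16=38; pred: 18+24-5=37
Step 3: prey: 38+7-28=17; pred: 37+42-11=68
Step 4: prey: 17+3-23=0; pred: 68+34-20=82
Step 5: prey: 0+0-0=0; pred: 82+0-24=58
Step 6: prey: 0+0-0=0; pred: 58+0-17=41
Step 7: prey: 0+0-0=0; pred: 41+0-12=29
Step 8: prey: 0+0-0=0; pred: 29+0-8=21

Answer: 0 21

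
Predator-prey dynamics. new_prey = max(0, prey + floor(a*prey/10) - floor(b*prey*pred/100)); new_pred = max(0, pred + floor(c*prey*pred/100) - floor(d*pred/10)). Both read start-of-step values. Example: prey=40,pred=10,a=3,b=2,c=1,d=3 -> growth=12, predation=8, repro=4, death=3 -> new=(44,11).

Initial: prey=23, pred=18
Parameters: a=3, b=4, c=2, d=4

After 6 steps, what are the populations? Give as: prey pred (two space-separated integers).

Step 1: prey: 23+6-16=13; pred: 18+8-7=19
Step 2: prey: 13+3-9=7; pred: 19+4-7=16
Step 3: prey: 7+2-4=5; pred: 16+2-6=12
Step 4: prey: 5+1-2=4; pred: 12+1-4=9
Step 5: prey: 4+1-1=4; pred: 9+0-3=6
Step 6: prey: 4+1-0=5; pred: 6+0-2=4

Answer: 5 4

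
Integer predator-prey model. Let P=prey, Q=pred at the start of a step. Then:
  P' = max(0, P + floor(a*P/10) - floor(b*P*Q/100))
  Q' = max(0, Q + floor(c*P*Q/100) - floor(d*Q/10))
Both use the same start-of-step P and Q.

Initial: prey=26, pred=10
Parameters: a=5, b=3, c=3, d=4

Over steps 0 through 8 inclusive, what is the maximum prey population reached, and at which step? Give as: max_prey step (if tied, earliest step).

Answer: 36 2

Derivation:
Step 1: prey: 26+13-7=32; pred: 10+7-4=13
Step 2: prey: 32+16-12=36; pred: 13+12-5=20
Step 3: prey: 36+18-21=33; pred: 20+21-8=33
Step 4: prey: 33+16-32=17; pred: 33+32-13=52
Step 5: prey: 17+8-26=0; pred: 52+26-20=58
Step 6: prey: 0+0-0=0; pred: 58+0-23=35
Step 7: prey: 0+0-0=0; pred: 35+0-14=21
Step 8: prey: 0+0-0=0; pred: 21+0-8=13
Max prey = 36 at step 2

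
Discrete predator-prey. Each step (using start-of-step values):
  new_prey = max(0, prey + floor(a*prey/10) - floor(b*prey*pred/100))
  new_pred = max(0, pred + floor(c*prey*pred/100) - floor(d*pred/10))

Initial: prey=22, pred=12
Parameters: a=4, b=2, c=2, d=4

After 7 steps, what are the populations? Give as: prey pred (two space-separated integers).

Answer: 21 40

Derivation:
Step 1: prey: 22+8-5=25; pred: 12+5-4=13
Step 2: prey: 25+10-6=29; pred: 13+6-5=14
Step 3: prey: 29+11-8=32; pred: 14+8-5=17
Step 4: prey: 32+12-10=34; pred: 17+10-6=21
Step 5: prey: 34+13-14=33; pred: 21+14-8=27
Step 6: prey: 33+13-17=29; pred: 27+17-10=34
Step 7: prey: 29+11-19=21; pred: 34+19-13=40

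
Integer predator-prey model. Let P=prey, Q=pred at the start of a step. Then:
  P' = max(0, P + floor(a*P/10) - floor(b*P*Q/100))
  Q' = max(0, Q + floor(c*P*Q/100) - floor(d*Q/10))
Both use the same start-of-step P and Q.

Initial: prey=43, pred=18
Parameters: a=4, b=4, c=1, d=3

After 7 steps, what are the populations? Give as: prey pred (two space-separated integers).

Answer: 7 6

Derivation:
Step 1: prey: 43+17-30=30; pred: 18+7-5=20
Step 2: prey: 30+12-24=18; pred: 20+6-6=20
Step 3: prey: 18+7-14=11; pred: 20+3-6=17
Step 4: prey: 11+4-7=8; pred: 17+1-5=13
Step 5: prey: 8+3-4=7; pred: 13+1-3=11
Step 6: prey: 7+2-3=6; pred: 11+0-3=8
Step 7: prey: 6+2-1=7; pred: 8+0-2=6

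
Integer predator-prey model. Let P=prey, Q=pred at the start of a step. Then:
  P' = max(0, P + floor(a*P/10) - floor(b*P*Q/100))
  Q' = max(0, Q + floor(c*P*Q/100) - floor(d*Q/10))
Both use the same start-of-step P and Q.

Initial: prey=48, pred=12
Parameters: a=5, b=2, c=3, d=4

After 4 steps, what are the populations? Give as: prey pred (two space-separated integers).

Step 1: prey: 48+24-11=61; pred: 12+17-4=25
Step 2: prey: 61+30-30=61; pred: 25+45-10=60
Step 3: prey: 61+30-73=18; pred: 60+109-24=145
Step 4: prey: 18+9-52=0; pred: 145+78-58=165

Answer: 0 165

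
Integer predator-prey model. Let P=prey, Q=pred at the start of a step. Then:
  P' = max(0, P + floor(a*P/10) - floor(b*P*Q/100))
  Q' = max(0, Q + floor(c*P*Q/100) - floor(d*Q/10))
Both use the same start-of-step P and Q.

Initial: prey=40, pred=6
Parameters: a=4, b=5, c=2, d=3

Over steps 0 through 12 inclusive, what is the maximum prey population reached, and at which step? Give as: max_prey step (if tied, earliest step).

Step 1: prey: 40+16-12=44; pred: 6+4-1=9
Step 2: prey: 44+17-19=42; pred: 9+7-2=14
Step 3: prey: 42+16-29=29; pred: 14+11-4=21
Step 4: prey: 29+11-30=10; pred: 21+12-6=27
Step 5: prey: 10+4-13=1; pred: 27+5-8=24
Step 6: prey: 1+0-1=0; pred: 24+0-7=17
Step 7: prey: 0+0-0=0; pred: 17+0-5=12
Step 8: prey: 0+0-0=0; pred: 12+0-3=9
Step 9: prey: 0+0-0=0; pred: 9+0-2=7
Step 10: prey: 0+0-0=0; pred: 7+0-2=5
Step 11: prey: 0+0-0=0; pred: 5+0-1=4
Step 12: prey: 0+0-0=0; pred: 4+0-1=3
Max prey = 44 at step 1

Answer: 44 1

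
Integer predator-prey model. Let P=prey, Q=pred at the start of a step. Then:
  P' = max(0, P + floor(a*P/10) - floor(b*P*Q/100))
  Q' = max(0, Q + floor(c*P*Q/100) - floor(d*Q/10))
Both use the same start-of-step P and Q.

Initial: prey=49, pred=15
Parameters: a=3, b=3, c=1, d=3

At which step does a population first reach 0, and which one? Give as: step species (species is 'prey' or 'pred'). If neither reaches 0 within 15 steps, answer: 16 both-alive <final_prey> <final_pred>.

Answer: 16 both-alive 33 3

Derivation:
Step 1: prey: 49+14-22=41; pred: 15+7-4=18
Step 2: prey: 41+12-22=31; pred: 18+7-5=20
Step 3: prey: 31+9-18=22; pred: 20+6-6=20
Step 4: prey: 22+6-13=15; pred: 20+4-6=18
Step 5: prey: 15+4-8=11; pred: 18+2-5=15
Step 6: prey: 11+3-4=10; pred: 15+1-4=12
Step 7: prey: 10+3-3=10; pred: 12+1-3=10
Step 8: prey: 10+3-3=10; pred: 10+1-3=8
Step 9: prey: 10+3-2=11; pred: 8+0-2=6
Step 10: prey: 11+3-1=13; pred: 6+0-1=5
Step 11: prey: 13+3-1=15; pred: 5+0-1=4
Step 12: prey: 15+4-1=18; pred: 4+0-1=3
Step 13: prey: 18+5-1=22; pred: 3+0-0=3
Step 14: prey: 22+6-1=27; pred: 3+0-0=3
Step 15: prey: 27+8-2=33; pred: 3+0-0=3
No extinction within 15 steps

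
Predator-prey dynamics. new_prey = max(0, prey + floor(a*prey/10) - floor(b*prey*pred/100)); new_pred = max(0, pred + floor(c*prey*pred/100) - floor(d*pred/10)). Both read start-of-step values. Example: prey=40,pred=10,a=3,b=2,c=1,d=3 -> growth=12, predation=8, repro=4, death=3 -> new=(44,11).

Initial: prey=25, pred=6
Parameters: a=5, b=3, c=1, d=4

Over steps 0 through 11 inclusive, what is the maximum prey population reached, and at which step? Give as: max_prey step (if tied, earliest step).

Step 1: prey: 25+12-4=33; pred: 6+1-2=5
Step 2: prey: 33+16-4=45; pred: 5+1-2=4
Step 3: prey: 45+22-5=62; pred: 4+1-1=4
Step 4: prey: 62+31-7=86; pred: 4+2-1=5
Step 5: prey: 86+43-12=117; pred: 5+4-2=7
Step 6: prey: 117+58-24=151; pred: 7+8-2=13
Step 7: prey: 151+75-58=168; pred: 13+19-5=27
Step 8: prey: 168+84-136=116; pred: 27+45-10=62
Step 9: prey: 116+58-215=0; pred: 62+71-24=109
Step 10: prey: 0+0-0=0; pred: 109+0-43=66
Step 11: prey: 0+0-0=0; pred: 66+0-26=40
Max prey = 168 at step 7

Answer: 168 7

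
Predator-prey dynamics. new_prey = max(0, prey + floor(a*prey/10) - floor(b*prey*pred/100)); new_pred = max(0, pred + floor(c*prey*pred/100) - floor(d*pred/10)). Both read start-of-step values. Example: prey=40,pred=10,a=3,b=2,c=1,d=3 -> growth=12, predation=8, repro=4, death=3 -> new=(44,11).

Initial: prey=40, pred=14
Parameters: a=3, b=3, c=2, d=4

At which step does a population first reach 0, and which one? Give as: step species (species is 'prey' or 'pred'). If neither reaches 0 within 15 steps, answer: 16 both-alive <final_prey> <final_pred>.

Step 1: prey: 40+12-16=36; pred: 14+11-5=20
Step 2: prey: 36+10-21=25; pred: 20+14-8=26
Step 3: prey: 25+7-19=13; pred: 26+13-10=29
Step 4: prey: 13+3-11=5; pred: 29+7-11=25
Step 5: prey: 5+1-3=3; pred: 25+2-10=17
Step 6: prey: 3+0-1=2; pred: 17+1-6=12
Step 7: prey: 2+0-0=2; pred: 12+0-4=8
Step 8: prey: 2+0-0=2; pred: 8+0-3=5
Step 9: prey: 2+0-0=2; pred: 5+0-2=3
Step 10: prey: 2+0-0=2; pred: 3+0-1=2
Step 11: prey: 2+0-0=2; pred: 2+0-0=2
Steps 12-15: state stable at prey=2, pred=2 (no change)
No extinction within 15 steps

Answer: 16 both-alive 2 2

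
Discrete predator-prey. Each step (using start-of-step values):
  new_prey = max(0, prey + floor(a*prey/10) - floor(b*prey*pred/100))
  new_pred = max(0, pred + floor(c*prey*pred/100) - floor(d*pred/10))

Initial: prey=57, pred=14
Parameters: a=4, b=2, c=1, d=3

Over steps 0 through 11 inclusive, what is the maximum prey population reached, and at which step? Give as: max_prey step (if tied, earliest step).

Answer: 68 2

Derivation:
Step 1: prey: 57+22-15=64; pred: 14+7-4=17
Step 2: prey: 64+25-21=68; pred: 17+10-5=22
Step 3: prey: 68+27-29=66; pred: 22+14-6=30
Step 4: prey: 66+26-39=53; pred: 30+19-9=40
Step 5: prey: 53+21-42=32; pred: 40+21-12=49
Step 6: prey: 32+12-31=13; pred: 49+15-14=50
Step 7: prey: 13+5-13=5; pred: 50+6-15=41
Step 8: prey: 5+2-4=3; pred: 41+2-12=31
Step 9: prey: 3+1-1=3; pred: 31+0-9=22
Step 10: prey: 3+1-1=3; pred: 22+0-6=16
Step 11: prey: 3+1-0=4; pred: 16+0-4=12
Max prey = 68 at step 2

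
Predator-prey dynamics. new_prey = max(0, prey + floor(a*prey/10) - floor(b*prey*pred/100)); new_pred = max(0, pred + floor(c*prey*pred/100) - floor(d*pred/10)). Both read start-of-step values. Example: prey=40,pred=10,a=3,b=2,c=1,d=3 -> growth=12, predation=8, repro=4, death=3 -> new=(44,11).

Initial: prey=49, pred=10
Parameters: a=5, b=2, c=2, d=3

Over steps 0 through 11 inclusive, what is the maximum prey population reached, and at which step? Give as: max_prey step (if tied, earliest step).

Answer: 76 2

Derivation:
Step 1: prey: 49+24-9=64; pred: 10+9-3=16
Step 2: prey: 64+32-20=76; pred: 16+20-4=32
Step 3: prey: 76+38-48=66; pred: 32+48-9=71
Step 4: prey: 66+33-93=6; pred: 71+93-21=143
Step 5: prey: 6+3-17=0; pred: 143+17-42=118
Step 6: prey: 0+0-0=0; pred: 118+0-35=83
Step 7: prey: 0+0-0=0; pred: 83+0-24=59
Step 8: prey: 0+0-0=0; pred: 59+0-17=42
Step 9: prey: 0+0-0=0; pred: 42+0-12=30
Step 10: prey: 0+0-0=0; pred: 30+0-9=21
Step 11: prey: 0+0-0=0; pred: 21+0-6=15
Max prey = 76 at step 2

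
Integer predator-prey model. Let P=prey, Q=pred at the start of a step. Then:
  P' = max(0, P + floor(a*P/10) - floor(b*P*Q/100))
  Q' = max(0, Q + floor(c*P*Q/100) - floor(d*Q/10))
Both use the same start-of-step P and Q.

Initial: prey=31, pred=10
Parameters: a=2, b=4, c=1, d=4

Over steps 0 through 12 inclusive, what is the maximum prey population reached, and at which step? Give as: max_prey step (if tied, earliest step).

Answer: 38 12

Derivation:
Step 1: prey: 31+6-12=25; pred: 10+3-4=9
Step 2: prey: 25+5-9=21; pred: 9+2-3=8
Step 3: prey: 21+4-6=19; pred: 8+1-3=6
Step 4: prey: 19+3-4=18; pred: 6+1-2=5
Step 5: prey: 18+3-3=18; pred: 5+0-2=3
Step 6: prey: 18+3-2=19; pred: 3+0-1=2
Step 7: prey: 19+3-1=21; pred: 2+0-0=2
Step 8: prey: 21+4-1=24; pred: 2+0-0=2
Step 9: prey: 24+4-1=27; pred: 2+0-0=2
Step 10: prey: 27+5-2=30; pred: 2+0-0=2
Step 11: prey: 30+6-2=34; pred: 2+0-0=2
Step 12: prey: 34+6-2=38; pred: 2+0-0=2
Max prey = 38 at step 12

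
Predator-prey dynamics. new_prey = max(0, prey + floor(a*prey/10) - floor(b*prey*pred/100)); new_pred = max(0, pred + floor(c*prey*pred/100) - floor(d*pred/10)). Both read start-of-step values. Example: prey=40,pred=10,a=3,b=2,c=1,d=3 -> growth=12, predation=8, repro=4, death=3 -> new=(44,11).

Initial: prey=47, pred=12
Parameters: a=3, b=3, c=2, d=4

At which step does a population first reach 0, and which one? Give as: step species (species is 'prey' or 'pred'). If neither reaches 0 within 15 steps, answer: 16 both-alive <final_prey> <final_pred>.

Step 1: prey: 47+14-16=45; pred: 12+11-4=19
Step 2: prey: 45+13-25=33; pred: 19+17-7=29
Step 3: prey: 33+9-28=14; pred: 29+19-11=37
Step 4: prey: 14+4-15=3; pred: 37+10-14=33
Step 5: prey: 3+0-2=1; pred: 33+1-13=21
Step 6: prey: 1+0-0=1; pred: 21+0-8=13
Step 7: prey: 1+0-0=1; pred: 13+0-5=8
Step 8: prey: 1+0-0=1; pred: 8+0-3=5
Step 9: prey: 1+0-0=1; pred: 5+0-2=3
Step 10: prey: 1+0-0=1; pred: 3+0-1=2
Step 11: prey: 1+0-0=1; pred: 2+0-0=2
Steps 12-15: state stable at prey=1, pred=2 (no change)
No extinction within 15 steps

Answer: 16 both-alive 1 2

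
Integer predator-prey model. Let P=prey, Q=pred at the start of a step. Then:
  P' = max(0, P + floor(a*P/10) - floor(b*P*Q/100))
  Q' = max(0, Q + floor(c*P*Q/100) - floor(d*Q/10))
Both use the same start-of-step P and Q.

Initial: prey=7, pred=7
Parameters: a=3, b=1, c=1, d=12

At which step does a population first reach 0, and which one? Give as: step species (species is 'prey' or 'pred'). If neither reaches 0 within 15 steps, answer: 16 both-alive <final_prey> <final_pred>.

Answer: 1 pred

Derivation:
Step 1: prey: 7+2-0=9; pred: 7+0-8=0
First extinction: pred at step 1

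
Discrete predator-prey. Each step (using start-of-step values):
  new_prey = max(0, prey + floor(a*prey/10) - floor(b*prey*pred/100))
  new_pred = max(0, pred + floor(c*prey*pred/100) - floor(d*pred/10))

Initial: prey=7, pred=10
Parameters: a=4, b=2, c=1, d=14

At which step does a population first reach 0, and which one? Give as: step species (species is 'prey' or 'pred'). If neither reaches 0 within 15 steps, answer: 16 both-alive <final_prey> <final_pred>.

Step 1: prey: 7+2-1=8; pred: 10+0-14=0
First extinction: pred at step 1

Answer: 1 pred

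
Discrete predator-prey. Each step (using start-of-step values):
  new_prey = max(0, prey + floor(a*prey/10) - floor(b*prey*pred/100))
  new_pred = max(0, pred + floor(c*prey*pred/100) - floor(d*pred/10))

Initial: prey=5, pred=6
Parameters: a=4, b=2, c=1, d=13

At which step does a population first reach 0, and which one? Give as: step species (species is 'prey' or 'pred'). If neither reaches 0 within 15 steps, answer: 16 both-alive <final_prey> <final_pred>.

Step 1: prey: 5+2-0=7; pred: 6+0-7=0
First extinction: pred at step 1

Answer: 1 pred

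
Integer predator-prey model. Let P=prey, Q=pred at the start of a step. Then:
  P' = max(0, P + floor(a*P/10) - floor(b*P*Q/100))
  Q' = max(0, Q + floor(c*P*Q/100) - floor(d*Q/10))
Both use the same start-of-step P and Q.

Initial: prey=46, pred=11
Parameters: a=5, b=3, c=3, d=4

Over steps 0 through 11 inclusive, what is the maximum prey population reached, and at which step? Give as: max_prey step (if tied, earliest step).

Step 1: prey: 46+23-15=54; pred: 11+15-4=22
Step 2: prey: 54+27-35=46; pred: 22+35-8=49
Step 3: prey: 46+23-67=2; pred: 49+67-19=97
Step 4: prey: 2+1-5=0; pred: 97+5-38=64
Step 5: prey: 0+0-0=0; pred: 64+0-25=39
Step 6: prey: 0+0-0=0; pred: 39+0-15=24
Step 7: prey: 0+0-0=0; pred: 24+0-9=15
Step 8: prey: 0+0-0=0; pred: 15+0-6=9
Step 9: prey: 0+0-0=0; pred: 9+0-3=6
Step 10: prey: 0+0-0=0; pred: 6+0-2=4
Step 11: prey: 0+0-0=0; pred: 4+0-1=3
Max prey = 54 at step 1

Answer: 54 1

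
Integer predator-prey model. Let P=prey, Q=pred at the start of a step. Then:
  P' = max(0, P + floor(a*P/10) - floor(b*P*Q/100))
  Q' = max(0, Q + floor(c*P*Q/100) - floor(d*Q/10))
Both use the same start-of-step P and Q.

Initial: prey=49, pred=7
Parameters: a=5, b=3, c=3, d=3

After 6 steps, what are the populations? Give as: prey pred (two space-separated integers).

Step 1: prey: 49+24-10=63; pred: 7+10-2=15
Step 2: prey: 63+31-28=66; pred: 15+28-4=39
Step 3: prey: 66+33-77=22; pred: 39+77-11=105
Step 4: prey: 22+11-69=0; pred: 105+69-31=143
Step 5: prey: 0+0-0=0; pred: 143+0-42=101
Step 6: prey: 0+0-0=0; pred: 101+0-30=71

Answer: 0 71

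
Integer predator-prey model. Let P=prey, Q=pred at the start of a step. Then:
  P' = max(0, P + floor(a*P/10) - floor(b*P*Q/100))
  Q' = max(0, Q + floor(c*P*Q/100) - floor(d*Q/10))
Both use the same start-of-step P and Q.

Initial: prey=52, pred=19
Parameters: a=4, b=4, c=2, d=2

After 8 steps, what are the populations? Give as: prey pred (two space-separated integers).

Step 1: prey: 52+20-39=33; pred: 19+19-3=35
Step 2: prey: 33+13-46=0; pred: 35+23-7=51
Step 3: prey: 0+0-0=0; pred: 51+0-10=41
Step 4: prey: 0+0-0=0; pred: 41+0-8=33
Step 5: prey: 0+0-0=0; pred: 33+0-6=27
Step 6: prey: 0+0-0=0; pred: 27+0-5=22
Step 7: prey: 0+0-0=0; pred: 22+0-4=18
Step 8: prey: 0+0-0=0; pred: 18+0-3=15

Answer: 0 15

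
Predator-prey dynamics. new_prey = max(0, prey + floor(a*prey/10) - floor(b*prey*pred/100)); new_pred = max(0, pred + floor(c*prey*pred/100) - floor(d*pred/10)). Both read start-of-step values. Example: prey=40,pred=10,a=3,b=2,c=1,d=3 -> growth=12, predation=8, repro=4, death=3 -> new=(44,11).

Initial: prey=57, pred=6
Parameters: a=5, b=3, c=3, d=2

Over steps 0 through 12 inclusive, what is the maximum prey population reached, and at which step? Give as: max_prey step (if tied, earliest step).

Answer: 79 2

Derivation:
Step 1: prey: 57+28-10=75; pred: 6+10-1=15
Step 2: prey: 75+37-33=79; pred: 15+33-3=45
Step 3: prey: 79+39-106=12; pred: 45+106-9=142
Step 4: prey: 12+6-51=0; pred: 142+51-28=165
Step 5: prey: 0+0-0=0; pred: 165+0-33=132
Step 6: prey: 0+0-0=0; pred: 132+0-26=106
Step 7: prey: 0+0-0=0; pred: 106+0-21=85
Step 8: prey: 0+0-0=0; pred: 85+0-17=68
Step 9: prey: 0+0-0=0; pred: 68+0-13=55
Step 10: prey: 0+0-0=0; pred: 55+0-11=44
Step 11: prey: 0+0-0=0; pred: 44+0-8=36
Step 12: prey: 0+0-0=0; pred: 36+0-7=29
Max prey = 79 at step 2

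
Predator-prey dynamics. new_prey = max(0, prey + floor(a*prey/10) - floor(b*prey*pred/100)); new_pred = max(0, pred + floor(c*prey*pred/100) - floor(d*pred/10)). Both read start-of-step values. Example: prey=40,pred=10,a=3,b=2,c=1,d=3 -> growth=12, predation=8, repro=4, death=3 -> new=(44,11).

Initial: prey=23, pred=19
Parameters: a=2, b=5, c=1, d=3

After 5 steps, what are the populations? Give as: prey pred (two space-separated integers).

Answer: 1 5

Derivation:
Step 1: prey: 23+4-21=6; pred: 19+4-5=18
Step 2: prey: 6+1-5=2; pred: 18+1-5=14
Step 3: prey: 2+0-1=1; pred: 14+0-4=10
Step 4: prey: 1+0-0=1; pred: 10+0-3=7
Step 5: prey: 1+0-0=1; pred: 7+0-2=5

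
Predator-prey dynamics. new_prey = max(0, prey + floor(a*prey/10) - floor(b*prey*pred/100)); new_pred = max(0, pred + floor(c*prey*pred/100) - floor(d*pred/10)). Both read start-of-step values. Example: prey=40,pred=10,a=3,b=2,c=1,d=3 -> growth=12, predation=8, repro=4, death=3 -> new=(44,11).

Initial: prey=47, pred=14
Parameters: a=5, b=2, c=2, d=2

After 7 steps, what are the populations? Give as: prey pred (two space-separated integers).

Step 1: prey: 47+23-13=57; pred: 14+13-2=25
Step 2: prey: 57+28-28=57; pred: 25+28-5=48
Step 3: prey: 57+28-54=31; pred: 48+54-9=93
Step 4: prey: 31+15-57=0; pred: 93+57-18=132
Step 5: prey: 0+0-0=0; pred: 132+0-26=106
Step 6: prey: 0+0-0=0; pred: 106+0-21=85
Step 7: prey: 0+0-0=0; pred: 85+0-17=68

Answer: 0 68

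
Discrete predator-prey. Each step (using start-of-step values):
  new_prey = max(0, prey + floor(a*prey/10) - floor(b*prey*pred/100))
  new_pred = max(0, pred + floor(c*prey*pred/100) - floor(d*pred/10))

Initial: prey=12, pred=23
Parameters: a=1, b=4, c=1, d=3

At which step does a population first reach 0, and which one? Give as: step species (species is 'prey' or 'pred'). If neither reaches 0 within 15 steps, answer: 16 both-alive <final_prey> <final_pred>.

Step 1: prey: 12+1-11=2; pred: 23+2-6=19
Step 2: prey: 2+0-1=1; pred: 19+0-5=14
Step 3: prey: 1+0-0=1; pred: 14+0-4=10
Step 4: prey: 1+0-0=1; pred: 10+0-3=7
Step 5: prey: 1+0-0=1; pred: 7+0-2=5
Step 6: prey: 1+0-0=1; pred: 5+0-1=4
Step 7: prey: 1+0-0=1; pred: 4+0-1=3
Step 8: prey: 1+0-0=1; pred: 3+0-0=3
Steps 9-15: state stable at prey=1, pred=3 (no change)
No extinction within 15 steps

Answer: 16 both-alive 1 3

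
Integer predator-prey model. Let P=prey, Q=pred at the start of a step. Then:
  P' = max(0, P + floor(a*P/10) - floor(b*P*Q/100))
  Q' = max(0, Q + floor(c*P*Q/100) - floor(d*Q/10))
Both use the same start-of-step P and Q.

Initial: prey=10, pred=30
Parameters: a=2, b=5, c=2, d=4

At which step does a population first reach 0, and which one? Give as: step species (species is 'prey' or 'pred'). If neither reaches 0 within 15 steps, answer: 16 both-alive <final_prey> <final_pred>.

Answer: 1 prey

Derivation:
Step 1: prey: 10+2-15=0; pred: 30+6-12=24
First extinction: prey at step 1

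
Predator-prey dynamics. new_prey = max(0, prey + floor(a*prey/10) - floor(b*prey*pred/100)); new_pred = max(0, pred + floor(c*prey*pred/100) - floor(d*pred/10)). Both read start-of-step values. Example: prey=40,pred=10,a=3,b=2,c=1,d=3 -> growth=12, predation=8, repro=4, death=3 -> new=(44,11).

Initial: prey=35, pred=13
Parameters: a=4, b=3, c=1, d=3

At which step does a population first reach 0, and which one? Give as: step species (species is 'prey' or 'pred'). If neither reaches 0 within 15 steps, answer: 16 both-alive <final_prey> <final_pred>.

Step 1: prey: 35+14-13=36; pred: 13+4-3=14
Step 2: prey: 36+14-15=35; pred: 14+5-4=15
Step 3: prey: 35+14-15=34; pred: 15+5-4=16
Step 4: prey: 34+13-16=31; pred: 16+5-4=17
Step 5: prey: 31+12-15=28; pred: 17+5-5=17
Step 6: prey: 28+11-14=25; pred: 17+4-5=16
Step 7: prey: 25+10-12=23; pred: 16+4-4=16
Step 8: prey: 23+9-11=21; pred: 16+3-4=15
Step 9: prey: 21+8-9=20; pred: 15+3-4=14
Step 10: prey: 20+8-8=20; pred: 14+2-4=12
Step 11: prey: 20+8-7=21; pred: 12+2-3=11
Step 12: prey: 21+8-6=23; pred: 11+2-3=10
Step 13: prey: 23+9-6=26; pred: 10+2-3=9
Step 14: prey: 26+10-7=29; pred: 9+2-2=9
Step 15: prey: 29+11-7=33; pred: 9+2-2=9
No extinction within 15 steps

Answer: 16 both-alive 33 9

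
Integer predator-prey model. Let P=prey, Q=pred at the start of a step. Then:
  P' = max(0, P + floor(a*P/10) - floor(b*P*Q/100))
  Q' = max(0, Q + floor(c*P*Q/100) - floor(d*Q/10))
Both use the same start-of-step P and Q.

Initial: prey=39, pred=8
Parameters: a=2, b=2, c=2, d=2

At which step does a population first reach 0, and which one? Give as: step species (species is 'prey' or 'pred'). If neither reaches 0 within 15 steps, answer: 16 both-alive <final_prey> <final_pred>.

Answer: 16 both-alive 1 8

Derivation:
Step 1: prey: 39+7-6=40; pred: 8+6-1=13
Step 2: prey: 40+8-10=38; pred: 13+10-2=21
Step 3: prey: 38+7-15=30; pred: 21+15-4=32
Step 4: prey: 30+6-19=17; pred: 32+19-6=45
Step 5: prey: 17+3-15=5; pred: 45+15-9=51
Step 6: prey: 5+1-5=1; pred: 51+5-10=46
Step 7: prey: 1+0-0=1; pred: 46+0-9=37
Step 8: prey: 1+0-0=1; pred: 37+0-7=30
Step 9: prey: 1+0-0=1; pred: 30+0-6=24
Step 10: prey: 1+0-0=1; pred: 24+0-4=20
Step 11: prey: 1+0-0=1; pred: 20+0-4=16
Step 12: prey: 1+0-0=1; pred: 16+0-3=13
Step 13: prey: 1+0-0=1; pred: 13+0-2=11
Step 14: prey: 1+0-0=1; pred: 11+0-2=9
Step 15: prey: 1+0-0=1; pred: 9+0-1=8
No extinction within 15 steps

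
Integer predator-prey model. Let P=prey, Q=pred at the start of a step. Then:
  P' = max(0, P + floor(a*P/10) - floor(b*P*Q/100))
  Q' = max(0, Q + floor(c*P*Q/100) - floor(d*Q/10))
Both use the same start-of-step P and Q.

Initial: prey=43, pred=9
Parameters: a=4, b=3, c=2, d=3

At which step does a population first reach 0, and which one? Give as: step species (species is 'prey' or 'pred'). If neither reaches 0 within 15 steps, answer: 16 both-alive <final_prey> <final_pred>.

Answer: 5 prey

Derivation:
Step 1: prey: 43+17-11=49; pred: 9+7-2=14
Step 2: prey: 49+19-20=48; pred: 14+13-4=23
Step 3: prey: 48+19-33=34; pred: 23+22-6=39
Step 4: prey: 34+13-39=8; pred: 39+26-11=54
Step 5: prey: 8+3-12=0; pred: 54+8-16=46
First extinction: prey at step 5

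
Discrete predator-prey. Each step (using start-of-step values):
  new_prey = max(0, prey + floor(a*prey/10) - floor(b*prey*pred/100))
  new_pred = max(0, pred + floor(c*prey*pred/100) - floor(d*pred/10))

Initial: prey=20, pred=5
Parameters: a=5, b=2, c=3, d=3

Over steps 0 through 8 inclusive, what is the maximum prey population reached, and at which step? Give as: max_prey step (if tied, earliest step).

Step 1: prey: 20+10-2=28; pred: 5+3-1=7
Step 2: prey: 28+14-3=39; pred: 7+5-2=10
Step 3: prey: 39+19-7=51; pred: 10+11-3=18
Step 4: prey: 51+25-18=58; pred: 18+27-5=40
Step 5: prey: 58+29-46=41; pred: 40+69-12=97
Step 6: prey: 41+20-79=0; pred: 97+119-29=187
Step 7: prey: 0+0-0=0; pred: 187+0-56=131
Step 8: prey: 0+0-0=0; pred: 131+0-39=92
Max prey = 58 at step 4

Answer: 58 4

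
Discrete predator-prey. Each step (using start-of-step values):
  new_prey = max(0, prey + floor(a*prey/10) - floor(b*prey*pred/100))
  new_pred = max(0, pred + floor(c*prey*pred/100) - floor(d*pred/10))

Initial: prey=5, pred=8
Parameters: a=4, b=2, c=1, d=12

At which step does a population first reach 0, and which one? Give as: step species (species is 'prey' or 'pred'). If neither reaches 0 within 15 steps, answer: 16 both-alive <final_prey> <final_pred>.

Step 1: prey: 5+2-0=7; pred: 8+0-9=0
First extinction: pred at step 1

Answer: 1 pred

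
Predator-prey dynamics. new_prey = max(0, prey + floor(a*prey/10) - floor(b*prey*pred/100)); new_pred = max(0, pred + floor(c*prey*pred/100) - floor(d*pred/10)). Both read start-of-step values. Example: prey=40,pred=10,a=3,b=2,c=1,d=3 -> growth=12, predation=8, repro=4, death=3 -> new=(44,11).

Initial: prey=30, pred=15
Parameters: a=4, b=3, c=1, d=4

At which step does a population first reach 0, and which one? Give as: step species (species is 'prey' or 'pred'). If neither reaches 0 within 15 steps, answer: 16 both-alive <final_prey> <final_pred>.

Step 1: prey: 30+12-13=29; pred: 15+4-6=13
Step 2: prey: 29+11-11=29; pred: 13+3-5=11
Step 3: prey: 29+11-9=31; pred: 11+3-4=10
Step 4: prey: 31+12-9=34; pred: 10+3-4=9
Step 5: prey: 34+13-9=38; pred: 9+3-3=9
Step 6: prey: 38+15-10=43; pred: 9+3-3=9
Step 7: prey: 43+17-11=49; pred: 9+3-3=9
Step 8: prey: 49+19-13=55; pred: 9+4-3=10
Step 9: prey: 55+22-16=61; pred: 10+5-4=11
Step 10: prey: 61+24-20=65; pred: 11+6-4=13
Step 11: prey: 65+26-25=66; pred: 13+8-5=16
Step 12: prey: 66+26-31=61; pred: 16+10-6=20
Step 13: prey: 61+24-36=49; pred: 20+12-8=24
Step 14: prey: 49+19-35=33; pred: 24+11-9=26
Step 15: prey: 33+13-25=21; pred: 26+8-10=24
No extinction within 15 steps

Answer: 16 both-alive 21 24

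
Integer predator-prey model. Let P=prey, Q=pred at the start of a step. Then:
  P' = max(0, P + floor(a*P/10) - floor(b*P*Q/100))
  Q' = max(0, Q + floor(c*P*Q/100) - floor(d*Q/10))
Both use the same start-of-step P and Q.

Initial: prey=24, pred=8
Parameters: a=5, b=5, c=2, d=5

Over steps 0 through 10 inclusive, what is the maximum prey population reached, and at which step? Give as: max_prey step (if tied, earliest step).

Answer: 42 5

Derivation:
Step 1: prey: 24+12-9=27; pred: 8+3-4=7
Step 2: prey: 27+13-9=31; pred: 7+3-3=7
Step 3: prey: 31+15-10=36; pred: 7+4-3=8
Step 4: prey: 36+18-14=40; pred: 8+5-4=9
Step 5: prey: 40+20-18=42; pred: 9+7-4=12
Step 6: prey: 42+21-25=38; pred: 12+10-6=16
Step 7: prey: 38+19-30=27; pred: 16+12-8=20
Step 8: prey: 27+13-27=13; pred: 20+10-10=20
Step 9: prey: 13+6-13=6; pred: 20+5-10=15
Step 10: prey: 6+3-4=5; pred: 15+1-7=9
Max prey = 42 at step 5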